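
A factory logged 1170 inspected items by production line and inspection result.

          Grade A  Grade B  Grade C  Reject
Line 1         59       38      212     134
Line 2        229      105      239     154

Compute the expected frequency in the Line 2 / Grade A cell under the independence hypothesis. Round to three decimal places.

178.954

Row total (Line 2) = 727; column total (Grade A) = 288; grand total N = 1170.
Expected count = (row total × column total) / N = 727 × 288 / 1170 = 178.954.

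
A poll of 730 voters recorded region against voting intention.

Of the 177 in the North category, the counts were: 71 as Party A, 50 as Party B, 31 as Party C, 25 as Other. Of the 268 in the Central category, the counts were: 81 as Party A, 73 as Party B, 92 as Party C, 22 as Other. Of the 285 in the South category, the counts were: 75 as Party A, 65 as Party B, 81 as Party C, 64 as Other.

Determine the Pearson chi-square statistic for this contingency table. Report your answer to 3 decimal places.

37.846

Row totals: 177, 268, 285. Column totals: 227, 188, 204, 111. Grand total N = 730.
Expected counts (row total × column total / N):
  North, Party A: 177×227/730 = 55.0397
  North, Party B: 177×188/730 = 45.5836
  North, Party C: 177×204/730 = 49.4630
  North, Other: 177×111/730 = 26.9137
  Central, Party A: 268×227/730 = 83.3370
  Central, Party B: 268×188/730 = 69.0192
  Central, Party C: 268×204/730 = 74.8932
  Central, Other: 268×111/730 = 40.7507
  South, Party A: 285×227/730 = 88.6233
  South, Party B: 285×188/730 = 73.3973
  South, Party C: 285×204/730 = 79.6438
  South, Other: 285×111/730 = 43.3356
Contributions (O − E)²/E:
  (71 − 55.0397)²/55.0397 = 4.6281
  (50 − 45.5836)²/45.5836 = 0.4279
  (31 − 49.4630)²/49.4630 = 6.8917
  (25 − 26.9137)²/26.9137 = 0.1361
  (81 − 83.3370)²/83.3370 = 0.0655
  (73 − 69.0192)²/69.0192 = 0.2296
  (92 − 74.8932)²/74.8932 = 3.9075
  (22 − 40.7507)²/40.7507 = 8.6278
  (75 − 88.6233)²/88.6233 = 2.0942
  (65 − 73.3973)²/73.3973 = 0.9607
  (81 − 79.6438)²/79.6438 = 0.0231
  (64 − 43.3356)²/43.3356 = 9.8537
χ² = 4.6281 + 0.4279 + 6.8917 + 0.1361 + 0.0655 + 0.2296 + 3.9075 + 8.6278 + 2.0942 + 0.9607 + 0.0231 + 9.8537 = 37.846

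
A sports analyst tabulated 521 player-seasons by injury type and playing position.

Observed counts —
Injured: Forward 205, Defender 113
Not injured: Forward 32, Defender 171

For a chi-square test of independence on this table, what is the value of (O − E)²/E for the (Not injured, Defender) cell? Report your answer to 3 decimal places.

32.907

Row total (Not injured) = 203; column total (Defender) = 284; N = 521.
Expected count E = 203 × 284 / 521 = 110.6564.
Contribution = (O − E)²/E = (171 − 110.6564)² / 110.6564 = 32.907.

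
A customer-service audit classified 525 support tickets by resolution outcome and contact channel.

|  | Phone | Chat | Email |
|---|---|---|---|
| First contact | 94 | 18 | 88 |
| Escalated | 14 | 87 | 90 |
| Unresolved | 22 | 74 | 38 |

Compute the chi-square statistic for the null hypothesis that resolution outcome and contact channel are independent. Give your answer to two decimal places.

136.37

Row totals: 200, 191, 134. Column totals: 130, 179, 216. Grand total N = 525.
Expected counts (row total × column total / N):
  First contact, Phone: 200×130/525 = 49.5238
  First contact, Chat: 200×179/525 = 68.1905
  First contact, Email: 200×216/525 = 82.2857
  Escalated, Phone: 191×130/525 = 47.2952
  Escalated, Chat: 191×179/525 = 65.1219
  Escalated, Email: 191×216/525 = 78.5829
  Unresolved, Phone: 134×130/525 = 33.1810
  Unresolved, Chat: 134×179/525 = 45.6876
  Unresolved, Email: 134×216/525 = 55.1314
Contributions (O − E)²/E:
  (94 − 49.5238)²/49.5238 = 39.9431
  (18 − 68.1905)²/68.1905 = 36.9419
  (88 − 82.2857)²/82.2857 = 0.3968
  (14 − 47.2952)²/47.2952 = 23.4394
  (87 − 65.1219)²/65.1219 = 7.3501
  (90 − 78.5829)²/78.5829 = 1.6588
  (22 − 33.1810)²/33.1810 = 3.7677
  (74 − 45.6876)²/45.6876 = 17.5451
  (38 − 55.1314)²/55.1314 = 5.3234
χ² = 39.9431 + 36.9419 + 0.3968 + 23.4394 + 7.3501 + 1.6588 + 3.7677 + 17.5451 + 5.3234 = 136.37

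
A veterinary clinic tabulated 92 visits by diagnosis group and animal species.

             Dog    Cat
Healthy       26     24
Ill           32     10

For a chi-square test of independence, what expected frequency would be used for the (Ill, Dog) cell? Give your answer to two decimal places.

Row total (Ill) = 42; column total (Dog) = 58; grand total N = 92.
Expected count = (row total × column total) / N = 42 × 58 / 92 = 26.48.

26.48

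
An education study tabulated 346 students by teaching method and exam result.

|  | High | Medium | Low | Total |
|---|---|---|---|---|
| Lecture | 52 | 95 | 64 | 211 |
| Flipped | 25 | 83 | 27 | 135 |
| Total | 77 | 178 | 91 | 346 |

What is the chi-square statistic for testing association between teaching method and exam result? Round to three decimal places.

9.064

Grand total N = 346.
Expected counts (row total × column total / N):
  Lecture, High: 211×77/346 = 46.9566
  Lecture, Medium: 211×178/346 = 108.5491
  Lecture, Low: 211×91/346 = 55.4942
  Flipped, High: 135×77/346 = 30.0434
  Flipped, Medium: 135×178/346 = 69.4509
  Flipped, Low: 135×91/346 = 35.5058
Contributions (O − E)²/E:
  (52 − 46.9566)²/46.9566 = 0.5417
  (95 − 108.5491)²/108.5491 = 1.6912
  (64 − 55.4942)²/55.4942 = 1.3037
  (25 − 30.0434)²/30.0434 = 0.8466
  (83 − 69.4509)²/69.4509 = 2.6433
  (27 − 35.5058)²/35.5058 = 2.0377
χ² = 0.5417 + 1.6912 + 1.3037 + 0.8466 + 2.6433 + 2.0377 = 9.064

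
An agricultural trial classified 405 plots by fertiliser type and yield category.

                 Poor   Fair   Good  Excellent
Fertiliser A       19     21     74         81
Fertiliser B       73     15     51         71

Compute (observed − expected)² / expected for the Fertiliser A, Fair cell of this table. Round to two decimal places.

Row total (Fertiliser A) = 195; column total (Fair) = 36; N = 405.
Expected count E = 195 × 36 / 405 = 17.333.
Contribution = (O − E)²/E = (21 − 17.333)² / 17.333 = 0.78.

0.78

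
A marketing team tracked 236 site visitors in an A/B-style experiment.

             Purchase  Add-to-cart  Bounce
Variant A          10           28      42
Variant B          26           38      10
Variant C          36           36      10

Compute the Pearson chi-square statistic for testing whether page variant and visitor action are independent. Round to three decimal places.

47.955

Row totals: 80, 74, 82. Column totals: 72, 102, 62. Grand total N = 236.
Expected counts (row total × column total / N):
  Variant A, Purchase: 80×72/236 = 24.4068
  Variant A, Add-to-cart: 80×102/236 = 34.5763
  Variant A, Bounce: 80×62/236 = 21.0169
  Variant B, Purchase: 74×72/236 = 22.5763
  Variant B, Add-to-cart: 74×102/236 = 31.9831
  Variant B, Bounce: 74×62/236 = 19.4407
  Variant C, Purchase: 82×72/236 = 25.0169
  Variant C, Add-to-cart: 82×102/236 = 35.4407
  Variant C, Bounce: 82×62/236 = 21.5424
Contributions (O − E)²/E:
  (10 − 24.4068)²/24.4068 = 8.5040
  (28 − 34.5763)²/34.5763 = 1.2508
  (42 − 21.0169)²/21.0169 = 20.9494
  (26 − 22.5763)²/22.5763 = 0.5192
  (38 − 31.9831)²/31.9831 = 1.1319
  (10 − 19.4407)²/19.4407 = 4.5845
  (36 − 25.0169)²/25.0169 = 4.8219
  (36 − 35.4407)²/35.4407 = 0.0088
  (10 − 21.5424)²/21.5424 = 6.1844
χ² = 8.5040 + 1.2508 + 20.9494 + 0.5192 + 1.1319 + 4.5845 + 4.8219 + 0.0088 + 6.1844 = 47.955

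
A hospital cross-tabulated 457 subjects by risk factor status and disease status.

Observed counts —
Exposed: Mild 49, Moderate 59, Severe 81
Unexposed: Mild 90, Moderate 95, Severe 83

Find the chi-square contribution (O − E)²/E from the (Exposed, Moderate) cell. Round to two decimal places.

Row total (Exposed) = 189; column total (Moderate) = 154; N = 457.
Expected count E = 189 × 154 / 457 = 63.689.
Contribution = (O − E)²/E = (59 − 63.689)² / 63.689 = 0.35.

0.35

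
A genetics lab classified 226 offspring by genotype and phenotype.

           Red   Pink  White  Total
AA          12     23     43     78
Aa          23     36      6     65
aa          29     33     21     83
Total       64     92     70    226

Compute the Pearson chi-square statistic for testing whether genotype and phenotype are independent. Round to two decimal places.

38.38

Grand total N = 226.
Expected counts (row total × column total / N):
  AA, Red: 78×64/226 = 22.0885
  AA, Pink: 78×92/226 = 31.7522
  AA, White: 78×70/226 = 24.1593
  Aa, Red: 65×64/226 = 18.4071
  Aa, Pink: 65×92/226 = 26.4602
  Aa, White: 65×70/226 = 20.1327
  aa, Red: 83×64/226 = 23.5044
  aa, Pink: 83×92/226 = 33.7876
  aa, White: 83×70/226 = 25.7080
Contributions (O − E)²/E:
  (12 − 22.0885)²/22.0885 = 4.6077
  (23 − 31.7522)²/31.7522 = 2.4125
  (43 − 24.1593)²/24.1593 = 14.6930
  (23 − 18.4071)²/18.4071 = 1.1460
  (36 − 26.4602)²/26.4602 = 3.4394
  (6 − 20.1327)²/20.1327 = 9.9208
  (29 − 23.5044)²/23.5044 = 1.2849
  (33 − 33.7876)²/33.7876 = 0.0184
  (21 − 25.7080)²/25.7080 = 0.8622
χ² = 4.6077 + 2.4125 + 14.6930 + 1.1460 + 3.4394 + 9.9208 + 1.2849 + 0.0184 + 0.8622 = 38.38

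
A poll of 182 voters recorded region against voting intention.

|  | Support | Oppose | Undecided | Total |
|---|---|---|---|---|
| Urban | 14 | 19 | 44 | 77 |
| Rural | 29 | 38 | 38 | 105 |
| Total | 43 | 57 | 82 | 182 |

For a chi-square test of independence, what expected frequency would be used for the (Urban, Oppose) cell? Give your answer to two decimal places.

Row total (Urban) = 77; column total (Oppose) = 57; grand total N = 182.
Expected count = (row total × column total) / N = 77 × 57 / 182 = 24.12.

24.12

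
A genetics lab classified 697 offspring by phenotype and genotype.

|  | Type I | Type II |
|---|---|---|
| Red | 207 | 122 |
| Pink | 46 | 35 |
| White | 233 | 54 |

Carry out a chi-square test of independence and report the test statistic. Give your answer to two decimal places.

31.50

Row totals: 329, 81, 287. Column totals: 486, 211. Grand total N = 697.
Expected counts (row total × column total / N):
  Red, Type I: 329×486/697 = 229.403
  Red, Type II: 329×211/697 = 99.597
  Pink, Type I: 81×486/697 = 56.479
  Pink, Type II: 81×211/697 = 24.521
  White, Type I: 287×486/697 = 200.118
  White, Type II: 287×211/697 = 86.882
Contributions (O − E)²/E:
  (207 − 229.403)²/229.403 = 2.1878
  (122 − 99.597)²/99.597 = 5.0393
  (46 − 56.479)²/56.479 = 1.9443
  (35 − 24.521)²/24.521 = 4.4782
  (233 − 200.118)²/200.118 = 5.4029
  (54 − 86.882)²/86.882 = 12.4448
χ² = 2.1878 + 5.0393 + 1.9443 + 4.4782 + 5.4029 + 12.4448 = 31.50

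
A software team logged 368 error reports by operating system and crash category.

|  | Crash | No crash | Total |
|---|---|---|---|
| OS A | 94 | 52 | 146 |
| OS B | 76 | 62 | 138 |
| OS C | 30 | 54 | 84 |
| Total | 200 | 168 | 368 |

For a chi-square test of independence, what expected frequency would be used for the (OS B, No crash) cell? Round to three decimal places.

Row total (OS B) = 138; column total (No crash) = 168; grand total N = 368.
Expected count = (row total × column total) / N = 138 × 168 / 368 = 63.000.

63.000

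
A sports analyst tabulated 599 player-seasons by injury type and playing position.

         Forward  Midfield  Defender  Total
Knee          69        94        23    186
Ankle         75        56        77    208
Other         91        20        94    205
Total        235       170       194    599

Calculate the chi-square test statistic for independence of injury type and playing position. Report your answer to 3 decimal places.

Grand total N = 599.
Expected counts (row total × column total / N):
  Knee, Forward: 186×235/599 = 72.9716
  Knee, Midfield: 186×170/599 = 52.7880
  Knee, Defender: 186×194/599 = 60.2404
  Ankle, Forward: 208×235/599 = 81.6027
  Ankle, Midfield: 208×170/599 = 59.0317
  Ankle, Defender: 208×194/599 = 67.3656
  Other, Forward: 205×235/599 = 80.4257
  Other, Midfield: 205×170/599 = 58.1803
  Other, Defender: 205×194/599 = 66.3940
Contributions (O − E)²/E:
  (69 − 72.9716)²/72.9716 = 0.2162
  (94 − 52.7880)²/52.7880 = 32.1745
  (23 − 60.2404)²/60.2404 = 23.0219
  (75 − 81.6027)²/81.6027 = 0.5342
  (56 − 59.0317)²/59.0317 = 0.1557
  (77 − 67.3656)²/67.3656 = 1.3779
  (91 − 80.4257)²/80.4257 = 1.3903
  (20 − 58.1803)²/58.1803 = 25.0555
  (94 − 66.3940)²/66.3940 = 11.4783
χ² = 0.2162 + 32.1745 + 23.0219 + 0.5342 + 0.1557 + 1.3779 + 1.3903 + 25.0555 + 11.4783 = 95.405

95.405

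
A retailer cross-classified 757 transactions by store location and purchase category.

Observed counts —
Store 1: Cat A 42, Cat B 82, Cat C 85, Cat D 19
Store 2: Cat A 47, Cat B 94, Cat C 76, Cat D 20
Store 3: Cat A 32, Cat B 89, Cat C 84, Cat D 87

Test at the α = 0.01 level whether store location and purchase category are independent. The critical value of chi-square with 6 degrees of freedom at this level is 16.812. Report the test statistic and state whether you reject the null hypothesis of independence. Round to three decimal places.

Row totals: 228, 237, 292. Column totals: 121, 265, 245, 126. Grand total N = 757.
Expected counts (row total × column total / N):
  Store 1, Cat A: 228×121/757 = 36.4439
  Store 1, Cat B: 228×265/757 = 79.8151
  Store 1, Cat C: 228×245/757 = 73.7913
  Store 1, Cat D: 228×126/757 = 37.9498
  Store 2, Cat A: 237×121/757 = 37.8824
  Store 2, Cat B: 237×265/757 = 82.9657
  Store 2, Cat C: 237×245/757 = 76.7041
  Store 2, Cat D: 237×126/757 = 39.4478
  Store 3, Cat A: 292×121/757 = 46.6737
  Store 3, Cat B: 292×265/757 = 102.2193
  Store 3, Cat C: 292×245/757 = 94.5046
  Store 3, Cat D: 292×126/757 = 48.6024
Contributions (O − E)²/E:
  (42 − 36.4439)²/36.4439 = 0.8471
  (82 − 79.8151)²/79.8151 = 0.0598
  (85 − 73.7913)²/73.7913 = 1.7026
  (19 − 37.9498)²/37.9498 = 9.4624
  (47 − 37.8824)²/37.8824 = 2.1944
  (94 − 82.9657)²/82.9657 = 1.4675
  (76 − 76.7041)²/76.7041 = 0.0065
  (20 − 39.4478)²/39.4478 = 9.5878
  (32 − 46.6737)²/46.6737 = 4.6133
  (89 − 102.2193)²/102.2193 = 1.7096
  (84 − 94.5046)²/94.5046 = 1.1676
  (87 − 48.6024)²/48.6024 = 30.3355
χ² = 0.8471 + 0.0598 + 1.7026 + 9.4624 + 2.1944 + 1.4675 + 0.0065 + 9.5878 + 4.6133 + 1.7096 + 1.1676 + 30.3355 = 63.154
df = (3−1)(4−1) = 6. Since 63.154 > 16.812, reject the null hypothesis of independence at α = 0.01.

63.154; reject H₀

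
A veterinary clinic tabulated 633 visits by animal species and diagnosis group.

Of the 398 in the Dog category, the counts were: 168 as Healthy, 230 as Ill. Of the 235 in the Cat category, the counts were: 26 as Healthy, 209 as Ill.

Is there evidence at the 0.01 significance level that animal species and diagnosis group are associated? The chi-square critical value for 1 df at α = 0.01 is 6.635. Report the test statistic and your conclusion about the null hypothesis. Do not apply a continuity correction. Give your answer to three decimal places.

67.441; reject H₀

Row totals: 398, 235. Column totals: 194, 439. Grand total N = 633.
Expected counts (row total × column total / N):
  Dog, Healthy: 398×194/633 = 121.9779
  Dog, Ill: 398×439/633 = 276.0221
  Cat, Healthy: 235×194/633 = 72.0221
  Cat, Ill: 235×439/633 = 162.9779
Contributions (O − E)²/E:
  (168 − 121.9779)²/121.9779 = 17.3641
  (230 − 276.0221)²/276.0221 = 7.6734
  (26 − 72.0221)²/72.0221 = 29.4081
  (209 − 162.9779)²/162.9779 = 12.9958
χ² = 17.3641 + 7.6734 + 29.4081 + 12.9958 = 67.441
df = (2−1)(2−1) = 1. Since 67.441 > 6.635, reject the null hypothesis of independence at α = 0.01.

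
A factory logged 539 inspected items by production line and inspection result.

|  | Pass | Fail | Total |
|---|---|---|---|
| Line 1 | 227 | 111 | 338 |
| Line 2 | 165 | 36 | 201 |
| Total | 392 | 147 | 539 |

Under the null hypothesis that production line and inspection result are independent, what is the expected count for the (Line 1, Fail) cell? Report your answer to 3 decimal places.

92.182

Row total (Line 1) = 338; column total (Fail) = 147; grand total N = 539.
Expected count = (row total × column total) / N = 338 × 147 / 539 = 92.182.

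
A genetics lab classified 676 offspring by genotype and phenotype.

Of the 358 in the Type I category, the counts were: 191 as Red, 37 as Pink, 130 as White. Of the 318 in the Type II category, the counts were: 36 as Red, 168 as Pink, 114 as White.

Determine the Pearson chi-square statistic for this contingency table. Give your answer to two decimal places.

188.89

Row totals: 358, 318. Column totals: 227, 205, 244. Grand total N = 676.
Expected counts (row total × column total / N):
  Type I, Red: 358×227/676 = 120.2160
  Type I, Pink: 358×205/676 = 108.5651
  Type I, White: 358×244/676 = 129.2189
  Type II, Red: 318×227/676 = 106.7840
  Type II, Pink: 318×205/676 = 96.4349
  Type II, White: 318×244/676 = 114.7811
Contributions (O − E)²/E:
  (191 − 120.2160)²/120.2160 = 41.6781
  (37 − 108.5651)²/108.5651 = 47.1750
  (130 − 129.2189)²/129.2189 = 0.0047
  (36 − 106.7840)²/106.7840 = 46.9206
  (168 − 96.4349)²/96.4349 = 53.1090
  (114 − 114.7811)²/114.7811 = 0.0053
χ² = 41.6781 + 47.1750 + 0.0047 + 46.9206 + 53.1090 + 0.0053 = 188.89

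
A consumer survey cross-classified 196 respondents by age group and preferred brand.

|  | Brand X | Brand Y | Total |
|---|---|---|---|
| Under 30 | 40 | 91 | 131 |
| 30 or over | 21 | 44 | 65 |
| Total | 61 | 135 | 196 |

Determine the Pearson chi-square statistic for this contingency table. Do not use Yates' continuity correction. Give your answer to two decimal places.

Grand total N = 196.
Expected counts (row total × column total / N):
  Under 30, Brand X: 131×61/196 = 40.770
  Under 30, Brand Y: 131×135/196 = 90.230
  30 or over, Brand X: 65×61/196 = 20.230
  30 or over, Brand Y: 65×135/196 = 44.770
Contributions (O − E)²/E:
  (40 − 40.770)²/40.770 = 0.0145
  (91 − 90.230)²/90.230 = 0.0066
  (21 − 20.230)²/20.230 = 0.0293
  (44 − 44.770)²/44.770 = 0.0132
χ² = 0.0145 + 0.0066 + 0.0293 + 0.0132 = 0.06

0.06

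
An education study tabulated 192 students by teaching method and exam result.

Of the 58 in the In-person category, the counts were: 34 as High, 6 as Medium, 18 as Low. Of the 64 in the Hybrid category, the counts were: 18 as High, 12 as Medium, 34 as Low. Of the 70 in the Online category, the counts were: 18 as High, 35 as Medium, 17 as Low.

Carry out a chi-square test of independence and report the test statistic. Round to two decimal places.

40.34

Row totals: 58, 64, 70. Column totals: 70, 53, 69. Grand total N = 192.
Expected counts (row total × column total / N):
  In-person, High: 58×70/192 = 21.146
  In-person, Medium: 58×53/192 = 16.010
  In-person, Low: 58×69/192 = 20.844
  Hybrid, High: 64×70/192 = 23.333
  Hybrid, Medium: 64×53/192 = 17.667
  Hybrid, Low: 64×69/192 = 23.000
  Online, High: 70×70/192 = 25.521
  Online, Medium: 70×53/192 = 19.323
  Online, Low: 70×69/192 = 25.156
Contributions (O − E)²/E:
  (34 − 21.146)²/21.146 = 7.8135
  (6 − 16.010)²/16.010 = 6.2586
  (18 − 20.844)²/20.844 = 0.3880
  (18 − 23.333)²/23.333 = 1.2189
  (12 − 17.667)²/17.667 = 1.8178
  (34 − 23.000)²/23.000 = 5.2609
  (18 − 25.521)²/25.521 = 2.2164
  (35 − 19.323)²/19.323 = 12.7190
  (17 − 25.156)²/25.156 = 2.6443
χ² = 7.8135 + 6.2586 + 0.3880 + 1.2189 + 1.8178 + 5.2609 + 2.2164 + 12.7190 + 2.6443 = 40.34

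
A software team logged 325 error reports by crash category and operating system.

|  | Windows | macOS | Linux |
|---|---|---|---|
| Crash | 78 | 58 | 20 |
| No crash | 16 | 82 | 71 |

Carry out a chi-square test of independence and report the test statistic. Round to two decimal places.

73.19

Row totals: 156, 169. Column totals: 94, 140, 91. Grand total N = 325.
Expected counts (row total × column total / N):
  Crash, Windows: 156×94/325 = 45.120
  Crash, macOS: 156×140/325 = 67.200
  Crash, Linux: 156×91/325 = 43.680
  No crash, Windows: 169×94/325 = 48.880
  No crash, macOS: 169×140/325 = 72.800
  No crash, Linux: 169×91/325 = 47.320
Contributions (O − E)²/E:
  (78 − 45.120)²/45.120 = 23.9604
  (58 − 67.200)²/67.200 = 1.2595
  (20 − 43.680)²/43.680 = 12.8375
  (16 − 48.880)²/48.880 = 22.1173
  (82 − 72.800)²/72.800 = 1.1626
  (71 − 47.320)²/47.320 = 11.8500
χ² = 23.9604 + 1.2595 + 12.8375 + 22.1173 + 1.1626 + 11.8500 = 73.19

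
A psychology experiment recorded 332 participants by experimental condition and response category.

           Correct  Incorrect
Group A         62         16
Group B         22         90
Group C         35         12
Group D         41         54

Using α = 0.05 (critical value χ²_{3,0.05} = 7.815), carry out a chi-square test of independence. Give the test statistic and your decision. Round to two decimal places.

Row totals: 78, 112, 47, 95. Column totals: 160, 172. Grand total N = 332.
Expected counts (row total × column total / N):
  Group A, Correct: 78×160/332 = 37.5904
  Group A, Incorrect: 78×172/332 = 40.4096
  Group B, Correct: 112×160/332 = 53.9759
  Group B, Incorrect: 112×172/332 = 58.0241
  Group C, Correct: 47×160/332 = 22.6506
  Group C, Incorrect: 47×172/332 = 24.3494
  Group D, Correct: 95×160/332 = 45.7831
  Group D, Incorrect: 95×172/332 = 49.2169
Contributions (O − E)²/E:
  (62 − 37.5904)²/37.5904 = 15.8506
  (16 − 40.4096)²/40.4096 = 14.7447
  (22 − 53.9759)²/53.9759 = 18.9429
  (90 − 58.0241)²/58.0241 = 17.6213
  (35 − 22.6506)²/22.6506 = 6.7331
  (12 − 24.3494)²/24.3494 = 6.2633
  (41 − 45.7831)²/45.7831 = 0.4997
  (54 − 49.2169)²/49.2169 = 0.4648
χ² = 15.8506 + 14.7447 + 18.9429 + 17.6213 + 6.7331 + 6.2633 + 0.4997 + 0.4648 = 81.12
df = (4−1)(2−1) = 3. Since 81.12 > 7.815, reject the null hypothesis of independence at α = 0.05.

81.12; reject H₀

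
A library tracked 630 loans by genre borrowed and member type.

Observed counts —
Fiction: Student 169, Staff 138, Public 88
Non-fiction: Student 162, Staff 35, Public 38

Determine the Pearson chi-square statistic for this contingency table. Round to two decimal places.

43.48

Row totals: 395, 235. Column totals: 331, 173, 126. Grand total N = 630.
Expected counts (row total × column total / N):
  Fiction, Student: 395×331/630 = 207.5317
  Fiction, Staff: 395×173/630 = 108.4683
  Fiction, Public: 395×126/630 = 79.0000
  Non-fiction, Student: 235×331/630 = 123.4683
  Non-fiction, Staff: 235×173/630 = 64.5317
  Non-fiction, Public: 235×126/630 = 47.0000
Contributions (O − E)²/E:
  (169 − 207.5317)²/207.5317 = 7.1540
  (138 − 108.4683)²/108.4683 = 8.0403
  (88 − 79.0000)²/79.0000 = 1.0253
  (162 − 123.4683)²/123.4683 = 12.0249
  (35 − 64.5317)²/64.5317 = 13.5146
  (38 − 47.0000)²/47.0000 = 1.7234
χ² = 7.1540 + 8.0403 + 1.0253 + 12.0249 + 13.5146 + 1.7234 = 43.48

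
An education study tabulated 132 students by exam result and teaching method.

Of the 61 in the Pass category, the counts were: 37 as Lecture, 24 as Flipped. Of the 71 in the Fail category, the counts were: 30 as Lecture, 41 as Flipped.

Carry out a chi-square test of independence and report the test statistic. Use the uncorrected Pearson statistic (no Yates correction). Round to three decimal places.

4.445

Row totals: 61, 71. Column totals: 67, 65. Grand total N = 132.
Expected counts (row total × column total / N):
  Pass, Lecture: 61×67/132 = 30.9621
  Pass, Flipped: 61×65/132 = 30.0379
  Fail, Lecture: 71×67/132 = 36.0379
  Fail, Flipped: 71×65/132 = 34.9621
Contributions (O − E)²/E:
  (37 − 30.9621)²/30.9621 = 1.1774
  (24 − 30.0379)²/30.0379 = 1.2137
  (30 − 36.0379)²/36.0379 = 1.0116
  (41 − 34.9621)²/34.9621 = 1.0427
χ² = 1.1774 + 1.2137 + 1.0116 + 1.0427 = 4.445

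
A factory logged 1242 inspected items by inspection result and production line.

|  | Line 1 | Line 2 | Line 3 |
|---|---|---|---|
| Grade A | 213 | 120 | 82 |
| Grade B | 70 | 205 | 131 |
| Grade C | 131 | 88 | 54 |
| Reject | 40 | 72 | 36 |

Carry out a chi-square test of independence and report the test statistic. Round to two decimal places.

Row totals: 415, 406, 273, 148. Column totals: 454, 485, 303. Grand total N = 1242.
Expected counts (row total × column total / N):
  Grade A, Line 1: 415×454/1242 = 151.699
  Grade A, Line 2: 415×485/1242 = 162.057
  Grade A, Line 3: 415×303/1242 = 101.244
  Grade B, Line 1: 406×454/1242 = 148.409
  Grade B, Line 2: 406×485/1242 = 158.543
  Grade B, Line 3: 406×303/1242 = 99.048
  Grade C, Line 1: 273×454/1242 = 99.792
  Grade C, Line 2: 273×485/1242 = 106.606
  Grade C, Line 3: 273×303/1242 = 66.601
  Reject, Line 1: 148×454/1242 = 54.100
  Reject, Line 2: 148×485/1242 = 57.794
  Reject, Line 3: 148×303/1242 = 36.106
Contributions (O − E)²/E:
  (213 − 151.699)²/151.699 = 24.7715
  (120 − 162.057)²/162.057 = 10.9146
  (82 − 101.244)²/101.244 = 3.6578
  (70 − 148.409)²/148.409 = 41.4259
  (205 − 158.543)²/158.543 = 13.6130
  (131 − 99.048)²/99.048 = 10.3074
  (131 − 99.792)²/99.792 = 9.7597
  (88 − 106.606)²/106.606 = 3.2473
  (54 − 66.601)²/66.601 = 2.3841
  (40 − 54.100)²/54.100 = 3.6749
  (72 − 57.794)²/57.794 = 3.4919
  (36 − 36.106)²/36.106 = 0.0003
χ² = 24.7715 + 10.9146 + 3.6578 + 41.4259 + 13.6130 + 10.3074 + 9.7597 + 3.2473 + 2.3841 + 3.6749 + 3.4919 + 0.0003 = 127.25

127.25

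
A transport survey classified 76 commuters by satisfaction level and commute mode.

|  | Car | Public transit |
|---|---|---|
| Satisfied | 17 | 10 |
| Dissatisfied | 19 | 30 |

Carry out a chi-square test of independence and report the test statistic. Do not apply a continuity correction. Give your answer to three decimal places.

Row totals: 27, 49. Column totals: 36, 40. Grand total N = 76.
Expected counts (row total × column total / N):
  Satisfied, Car: 27×36/76 = 12.7895
  Satisfied, Public transit: 27×40/76 = 14.2105
  Dissatisfied, Car: 49×36/76 = 23.2105
  Dissatisfied, Public transit: 49×40/76 = 25.7895
Contributions (O − E)²/E:
  (17 − 12.7895)²/12.7895 = 1.3862
  (10 − 14.2105)²/14.2105 = 1.2476
  (19 − 23.2105)²/23.2105 = 0.7638
  (30 − 25.7895)²/25.7895 = 0.6874
χ² = 1.3862 + 1.2476 + 0.7638 + 0.6874 = 4.085

4.085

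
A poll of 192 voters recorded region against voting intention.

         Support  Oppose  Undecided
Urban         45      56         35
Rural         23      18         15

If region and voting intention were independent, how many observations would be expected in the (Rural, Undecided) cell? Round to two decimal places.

14.58

Row total (Rural) = 56; column total (Undecided) = 50; grand total N = 192.
Expected count = (row total × column total) / N = 56 × 50 / 192 = 14.58.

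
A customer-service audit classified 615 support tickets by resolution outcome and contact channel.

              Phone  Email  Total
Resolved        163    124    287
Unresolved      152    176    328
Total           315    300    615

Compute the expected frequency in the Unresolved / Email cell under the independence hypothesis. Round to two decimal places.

Row total (Unresolved) = 328; column total (Email) = 300; grand total N = 615.
Expected count = (row total × column total) / N = 328 × 300 / 615 = 160.00.

160.00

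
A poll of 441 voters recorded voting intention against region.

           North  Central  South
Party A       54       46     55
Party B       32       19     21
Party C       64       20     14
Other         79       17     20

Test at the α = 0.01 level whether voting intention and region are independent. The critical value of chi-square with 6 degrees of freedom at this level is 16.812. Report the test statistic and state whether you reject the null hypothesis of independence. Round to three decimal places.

Row totals: 155, 72, 98, 116. Column totals: 229, 102, 110. Grand total N = 441.
Expected counts (row total × column total / N):
  Party A, North: 155×229/441 = 80.48753
  Party A, Central: 155×102/441 = 35.85034
  Party A, South: 155×110/441 = 38.66213
  Party B, North: 72×229/441 = 37.38776
  Party B, Central: 72×102/441 = 16.65306
  Party B, South: 72×110/441 = 17.95918
  Party C, North: 98×229/441 = 50.88889
  Party C, Central: 98×102/441 = 22.66667
  Party C, South: 98×110/441 = 24.44444
  Other, North: 116×229/441 = 60.23583
  Other, Central: 116×102/441 = 26.82993
  Other, South: 116×110/441 = 28.93424
Contributions (O − E)²/E:
  (54 − 80.48753)²/80.48753 = 8.7167
  (46 − 35.85034)²/35.85034 = 2.8735
  (55 − 38.66213)²/38.66213 = 6.9041
  (32 − 37.38776)²/37.38776 = 0.7764
  (19 − 16.65306)²/16.65306 = 0.3308
  (21 − 17.95918)²/17.95918 = 0.5149
  (64 − 50.88889)²/50.88889 = 3.3780
  (20 − 22.66667)²/22.66667 = 0.3137
  (14 − 24.44444)²/24.44444 = 4.4626
  (79 − 60.23583)²/60.23583 = 5.8453
  (17 − 26.82993)²/26.82993 = 3.6015
  (20 − 28.93424)²/28.93424 = 2.7587
χ² = 8.7167 + 2.8735 + 6.9041 + 0.7764 + 0.3308 + 0.5149 + 3.3780 + 0.3137 + 4.4626 + 5.8453 + 3.6015 + 2.7587 = 40.476
df = (4−1)(3−1) = 6. Since 40.476 > 16.812, reject the null hypothesis of independence at α = 0.01.

40.476; reject H₀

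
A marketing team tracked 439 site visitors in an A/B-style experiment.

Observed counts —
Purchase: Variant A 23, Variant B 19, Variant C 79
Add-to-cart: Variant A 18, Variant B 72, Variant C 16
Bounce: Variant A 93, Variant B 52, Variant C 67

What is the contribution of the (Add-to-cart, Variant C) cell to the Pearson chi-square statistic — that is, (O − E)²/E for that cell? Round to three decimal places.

Row total (Add-to-cart) = 106; column total (Variant C) = 162; N = 439.
Expected count E = 106 × 162 / 439 = 39.116173.
Contribution = (O − E)²/E = (16 − 39.116173)² / 39.116173 = 13.661.

13.661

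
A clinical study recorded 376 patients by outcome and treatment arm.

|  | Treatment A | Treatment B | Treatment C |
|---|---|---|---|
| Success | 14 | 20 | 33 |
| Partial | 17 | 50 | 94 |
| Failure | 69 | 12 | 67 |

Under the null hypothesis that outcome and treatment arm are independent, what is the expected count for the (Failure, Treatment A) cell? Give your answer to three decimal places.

Row total (Failure) = 148; column total (Treatment A) = 100; grand total N = 376.
Expected count = (row total × column total) / N = 148 × 100 / 376 = 39.362.

39.362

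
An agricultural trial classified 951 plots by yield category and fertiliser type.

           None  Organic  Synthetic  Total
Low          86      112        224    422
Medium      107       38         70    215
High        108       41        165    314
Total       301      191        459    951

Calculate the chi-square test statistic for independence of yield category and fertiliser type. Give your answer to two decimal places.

71.29

Grand total N = 951.
Expected counts (row total × column total / N):
  Low, None: 422×301/951 = 133.5668
  Low, Organic: 422×191/951 = 84.7550
  Low, Synthetic: 422×459/951 = 203.6782
  Medium, None: 215×301/951 = 68.0494
  Medium, Organic: 215×191/951 = 43.1809
  Medium, Synthetic: 215×459/951 = 103.7697
  High, None: 314×301/951 = 99.3838
  High, Organic: 314×191/951 = 63.0641
  High, Synthetic: 314×459/951 = 151.5521
Contributions (O − E)²/E:
  (86 − 133.5668)²/133.5668 = 16.9398
  (112 − 84.7550)²/84.7550 = 8.7581
  (224 − 203.6782)²/203.6782 = 2.0276
  (107 − 68.0494)²/68.0494 = 22.2948
  (38 − 43.1809)²/43.1809 = 0.6216
  (70 − 103.7697)²/103.7697 = 10.9896
  (108 − 99.3838)²/99.3838 = 0.7470
  (41 − 63.0641)²/63.0641 = 7.7195
  (165 − 151.5521)²/151.5521 = 1.1933
χ² = 16.9398 + 8.7581 + 2.0276 + 22.2948 + 0.6216 + 10.9896 + 0.7470 + 7.7195 + 1.1933 = 71.29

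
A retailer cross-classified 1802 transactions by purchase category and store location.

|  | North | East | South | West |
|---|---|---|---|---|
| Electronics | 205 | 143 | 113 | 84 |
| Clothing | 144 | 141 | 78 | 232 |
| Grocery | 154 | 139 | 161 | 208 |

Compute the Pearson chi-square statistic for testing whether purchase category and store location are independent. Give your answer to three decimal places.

Row totals: 545, 595, 662. Column totals: 503, 423, 352, 524. Grand total N = 1802.
Expected counts (row total × column total / N):
  Electronics, North: 545×503/1802 = 152.1282
  Electronics, East: 545×423/1802 = 127.9329
  Electronics, South: 545×352/1802 = 106.4595
  Electronics, West: 545×524/1802 = 158.4795
  Clothing, North: 595×503/1802 = 166.0849
  Clothing, East: 595×423/1802 = 139.6698
  Clothing, South: 595×352/1802 = 116.2264
  Clothing, West: 595×524/1802 = 173.0189
  Grocery, North: 662×503/1802 = 184.7869
  Grocery, East: 662×423/1802 = 155.3973
  Grocery, South: 662×352/1802 = 129.3141
  Grocery, West: 662×524/1802 = 192.5017
Contributions (O − E)²/E:
  (205 − 152.1282)²/152.1282 = 18.3755
  (143 − 127.9329)²/127.9329 = 1.7745
  (113 − 106.4595)²/106.4595 = 0.4018
  (84 − 158.4795)²/158.4795 = 35.0026
  (144 − 166.0849)²/166.0849 = 2.9367
  (141 − 139.6698)²/139.6698 = 0.0127
  (78 − 116.2264)²/116.2264 = 12.5725
  (232 − 173.0189)²/173.0189 = 20.1063
  (154 − 184.7869)²/184.7869 = 5.1293
  (139 − 155.3973)²/155.3973 = 1.7302
  (161 − 129.3141)²/129.3141 = 7.7640
  (208 − 192.5017)²/192.5017 = 1.2478
χ² = 18.3755 + 1.7745 + 0.4018 + 35.0026 + 2.9367 + 0.0127 + 12.5725 + 20.1063 + 5.1293 + 1.7302 + 7.7640 + 1.2478 = 107.054

107.054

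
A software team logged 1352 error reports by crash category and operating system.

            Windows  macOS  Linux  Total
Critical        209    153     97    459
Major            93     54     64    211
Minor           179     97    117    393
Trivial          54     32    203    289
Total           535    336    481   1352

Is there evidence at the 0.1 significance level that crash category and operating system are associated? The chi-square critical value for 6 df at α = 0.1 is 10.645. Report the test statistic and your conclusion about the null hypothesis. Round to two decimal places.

Grand total N = 1352.
Expected counts (row total × column total / N):
  Critical, Windows: 459×535/1352 = 181.631
  Critical, macOS: 459×336/1352 = 114.071
  Critical, Linux: 459×481/1352 = 163.298
  Major, Windows: 211×535/1352 = 83.495
  Major, macOS: 211×336/1352 = 52.438
  Major, Linux: 211×481/1352 = 75.067
  Minor, Windows: 393×535/1352 = 155.514
  Minor, macOS: 393×336/1352 = 97.669
  Minor, Linux: 393×481/1352 = 139.817
  Trivial, Windows: 289×535/1352 = 114.360
  Trivial, macOS: 289×336/1352 = 71.822
  Trivial, Linux: 289×481/1352 = 102.817
Contributions (O − E)²/E:
  (209 − 181.631)²/181.631 = 4.1241
  (153 − 114.071)²/114.071 = 13.2853
  (97 − 163.298)²/163.298 = 26.9166
  (93 − 83.495)²/83.495 = 1.0820
  (54 − 52.438)²/52.438 = 0.0465
  (64 − 75.067)²/75.067 = 1.6316
  (179 − 155.514)²/155.514 = 3.5469
  (97 − 97.669)²/97.669 = 0.0046
  (117 − 139.817)²/139.817 = 3.7235
  (54 − 114.360)²/114.360 = 31.8584
  (32 − 71.822)²/71.822 = 22.0795
  (203 − 102.817)²/102.817 = 97.6165
χ² = 4.1241 + 13.2853 + 26.9166 + 1.0820 + 0.0465 + 1.6316 + 3.5469 + 0.0046 + 3.7235 + 31.8584 + 22.0795 + 97.6165 = 205.92
df = (4−1)(3−1) = 6. Since 205.92 > 10.645, reject the null hypothesis of independence at α = 0.1.

205.92; reject H₀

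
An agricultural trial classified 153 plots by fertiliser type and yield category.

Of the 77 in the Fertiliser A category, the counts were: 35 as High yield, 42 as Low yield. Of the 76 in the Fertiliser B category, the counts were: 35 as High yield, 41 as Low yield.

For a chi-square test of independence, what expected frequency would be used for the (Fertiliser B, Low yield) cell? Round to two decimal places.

41.23

Row total (Fertiliser B) = 76; column total (Low yield) = 83; grand total N = 153.
Expected count = (row total × column total) / N = 76 × 83 / 153 = 41.23.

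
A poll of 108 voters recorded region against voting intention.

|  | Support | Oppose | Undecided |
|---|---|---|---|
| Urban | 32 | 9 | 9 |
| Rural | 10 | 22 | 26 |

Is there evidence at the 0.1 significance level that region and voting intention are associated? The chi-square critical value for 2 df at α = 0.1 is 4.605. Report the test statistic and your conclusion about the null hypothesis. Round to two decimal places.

Row totals: 50, 58. Column totals: 42, 31, 35. Grand total N = 108.
Expected counts (row total × column total / N):
  Urban, Support: 50×42/108 = 19.444
  Urban, Oppose: 50×31/108 = 14.352
  Urban, Undecided: 50×35/108 = 16.204
  Rural, Support: 58×42/108 = 22.556
  Rural, Oppose: 58×31/108 = 16.648
  Rural, Undecided: 58×35/108 = 18.796
Contributions (O − E)²/E:
  (32 − 19.444)²/19.444 = 8.1081
  (9 − 14.352)²/14.352 = 1.9958
  (9 − 16.204)²/16.204 = 3.2028
  (10 − 22.556)²/22.556 = 6.9894
  (22 − 16.648)²/16.648 = 1.7206
  (26 − 18.796)²/18.796 = 2.7611
χ² = 8.1081 + 1.9958 + 3.2028 + 6.9894 + 1.7206 + 2.7611 = 24.78
df = (2−1)(3−1) = 2. Since 24.78 > 4.605, reject the null hypothesis of independence at α = 0.1.

24.78; reject H₀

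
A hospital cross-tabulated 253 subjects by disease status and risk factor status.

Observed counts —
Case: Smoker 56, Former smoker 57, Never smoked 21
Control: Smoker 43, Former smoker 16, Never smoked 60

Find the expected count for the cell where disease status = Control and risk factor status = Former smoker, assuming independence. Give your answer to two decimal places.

Row total (Control) = 119; column total (Former smoker) = 73; grand total N = 253.
Expected count = (row total × column total) / N = 119 × 73 / 253 = 34.34.

34.34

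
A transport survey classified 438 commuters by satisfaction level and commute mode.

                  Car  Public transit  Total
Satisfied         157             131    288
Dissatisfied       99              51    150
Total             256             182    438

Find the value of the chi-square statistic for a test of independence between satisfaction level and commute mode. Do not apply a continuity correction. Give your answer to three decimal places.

Grand total N = 438.
Expected counts (row total × column total / N):
  Satisfied, Car: 288×256/438 = 168.3288
  Satisfied, Public transit: 288×182/438 = 119.6712
  Dissatisfied, Car: 150×256/438 = 87.6712
  Dissatisfied, Public transit: 150×182/438 = 62.3288
Contributions (O − E)²/E:
  (157 − 168.3288)²/168.3288 = 0.7624
  (131 − 119.6712)²/119.6712 = 1.0725
  (99 − 87.6712)²/87.6712 = 1.4639
  (51 − 62.3288)²/62.3288 = 2.0591
χ² = 0.7624 + 1.0725 + 1.4639 + 2.0591 = 5.358

5.358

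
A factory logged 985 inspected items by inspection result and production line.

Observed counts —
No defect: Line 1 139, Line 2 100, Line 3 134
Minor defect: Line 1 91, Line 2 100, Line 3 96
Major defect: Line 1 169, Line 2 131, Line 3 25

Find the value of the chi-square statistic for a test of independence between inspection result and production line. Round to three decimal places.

89.070

Row totals: 373, 287, 325. Column totals: 399, 331, 255. Grand total N = 985.
Expected counts (row total × column total / N):
  No defect, Line 1: 373×399/985 = 151.0934
  No defect, Line 2: 373×331/985 = 125.3431
  No defect, Line 3: 373×255/985 = 96.5635
  Minor defect, Line 1: 287×399/985 = 116.2569
  Minor defect, Line 2: 287×331/985 = 96.4437
  Minor defect, Line 3: 287×255/985 = 74.2995
  Major defect, Line 1: 325×399/985 = 131.6497
  Major defect, Line 2: 325×331/985 = 109.2132
  Major defect, Line 3: 325×255/985 = 84.1371
Contributions (O − E)²/E:
  (139 − 151.0934)²/151.0934 = 0.9679
  (100 − 125.3431)²/125.3431 = 5.1241
  (134 − 96.5635)²/96.5635 = 14.5137
  (91 − 116.2569)²/116.2569 = 5.4871
  (100 − 96.4437)²/96.4437 = 0.1311
  (96 − 74.2995)²/74.2995 = 6.3380
  (169 − 131.6497)²/131.6497 = 10.5966
  (131 − 109.2132)²/109.2132 = 4.3462
  (25 − 84.1371)²/84.1371 = 41.5655
χ² = 0.9679 + 5.1241 + 14.5137 + 5.4871 + 0.1311 + 6.3380 + 10.5966 + 4.3462 + 41.5655 = 89.070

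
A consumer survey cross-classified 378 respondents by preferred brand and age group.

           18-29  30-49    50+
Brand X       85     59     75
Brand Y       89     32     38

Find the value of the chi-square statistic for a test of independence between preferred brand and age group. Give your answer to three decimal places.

10.971

Row totals: 219, 159. Column totals: 174, 91, 113. Grand total N = 378.
Expected counts (row total × column total / N):
  Brand X, 18-29: 219×174/378 = 100.80952
  Brand X, 30-49: 219×91/378 = 52.72222
  Brand X, 50+: 219×113/378 = 65.46825
  Brand Y, 18-29: 159×174/378 = 73.19048
  Brand Y, 30-49: 159×91/378 = 38.27778
  Brand Y, 50+: 159×113/378 = 47.53175
Contributions (O − E)²/E:
  (85 − 100.80952)²/100.80952 = 2.4793
  (59 − 52.72222)²/52.72222 = 0.7475
  (75 − 65.46825)²/65.46825 = 1.3878
  (89 − 73.19048)²/73.19048 = 3.4149
  (32 − 38.27778)²/38.27778 = 1.0296
  (38 − 47.53175)²/47.53175 = 1.9114
χ² = 2.4793 + 0.7475 + 1.3878 + 3.4149 + 1.0296 + 1.9114 = 10.971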